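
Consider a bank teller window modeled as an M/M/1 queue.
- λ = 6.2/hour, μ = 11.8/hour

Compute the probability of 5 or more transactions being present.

ρ = λ/μ = 6.2/11.8 = 0.525424
P(N ≥ n) = ρⁿ
P(N ≥ 5) = 0.525424^5
P(N ≥ 5) = 0.04005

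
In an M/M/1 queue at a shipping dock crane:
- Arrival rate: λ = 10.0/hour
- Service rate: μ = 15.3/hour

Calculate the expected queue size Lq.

ρ = λ/μ = 10.0/15.3 = 0.6536
For M/M/1: Lq = λ²/(μ(μ-λ))
Lq = 100.00/(15.3 × 5.30)
Lq = 1.2332 containers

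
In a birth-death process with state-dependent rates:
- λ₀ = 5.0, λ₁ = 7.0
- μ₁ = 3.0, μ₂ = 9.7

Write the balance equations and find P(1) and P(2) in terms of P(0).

Balance equations:
State 0: λ₀P₀ = μ₁P₁ → P₁ = (λ₀/μ₁)P₀ = (5.0/3.0)P₀ = 1.6667P₀
State 1: P₂ = (λ₀λ₁)/(μ₁μ₂)P₀ = (5.0×7.0)/(3.0×9.7)P₀ = 1.2027P₀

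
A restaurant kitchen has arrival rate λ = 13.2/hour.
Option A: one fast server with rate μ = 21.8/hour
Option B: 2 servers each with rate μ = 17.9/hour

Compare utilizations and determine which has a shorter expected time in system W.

Option A: single server μ = 21.8 (M/M/1)
  ρ_A = 13.2/21.8 = 0.6055
  W_A = 1/(μ-λ) = 1/(21.8-13.2) = 1/8.60 = 0.1163

Option B: 2 servers μ = 17.9 (M/M/2)
  ρ_B = λ/(cμ) = 13.2/(2×17.9) = 0.3687
  Offered load a = λ/μ = cρ = 13.2/17.9 = 0.7374
  P₀ = [ Σₙ₌₀^1 aⁿ/n! + a^2/(2!(1-ρ)) ]⁻¹
  Σ = a^0/0! + a^1/1! = 1.0000 + 0.7374 = 1.7374
  a^2/(2!(1-ρ)) = 0.5438/(2 × 0.6313) = 0.4307
  P₀ = 1/(1.7374 + 0.4307) = 0.4612
  Lq = P₀·a^2·ρ / (2!(1-ρ)²) = 0.4612 × 0.5438 × 0.3687 / (2 × 0.3985) = 0.1160
  Wq_B = Lq/λ = 0.11603/13.2 = 0.008790
  W_B = Wq_B + 1/μ = 0.008790 + 0.05587 = 0.06466

Since W_B = 0.06466 < W_A = 0.1163, Option B (multiple servers) has the shorter time in system.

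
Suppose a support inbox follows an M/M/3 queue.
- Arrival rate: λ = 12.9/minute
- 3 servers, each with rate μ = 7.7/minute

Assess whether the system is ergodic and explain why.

Stability requires ρ = λ/(cμ) < 1
ρ = 12.9/(3 × 7.7) = 12.9/23.10 = 0.5584
Since 0.5584 < 1, the system is STABLE.
The servers are busy 55.84% of the time.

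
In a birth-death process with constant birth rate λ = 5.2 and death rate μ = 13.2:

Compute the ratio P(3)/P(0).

For constant rates: P(n)/P(0) = (λ/μ)^n
P(3)/P(0) = (5.2/13.2)^3 = 0.393939^3 = 0.06113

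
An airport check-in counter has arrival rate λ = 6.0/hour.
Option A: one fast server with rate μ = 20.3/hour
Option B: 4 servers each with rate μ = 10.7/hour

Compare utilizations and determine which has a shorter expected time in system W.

Option A: single server μ = 20.3 (M/M/1)
  ρ_A = 6.0/20.3 = 0.2956
  W_A = 1/(μ-λ) = 1/(20.3-6.0) = 1/14.30 = 0.06993

Option B: 4 servers μ = 10.7 (M/M/4)
  ρ_B = λ/(cμ) = 6.0/(4×10.7) = 0.1402
  Offered load a = λ/μ = cρ = 6.0/10.7 = 0.5607
  P₀ = [ Σₙ₌₀^3 aⁿ/n! + a^4/(4!(1-ρ)) ]⁻¹
  Σ = a^0/0! + a^1/1! + a^2/2! + a^3/3! = 1.0000 + 0.56075 + 0.15722 + 0.029387 = 1.7474
  a^4/(4!(1-ρ)) = 0.09887/(24 × 0.8598) = 0.004791
  P₀ = 1/(1.7474 + 0.004791) = 0.5707
  Lq = P₀·a^4·ρ / (4!(1-ρ)²) = 0.5707 × 0.09887 × 0.1402 / (24 × 0.7393) = 0.0004458
  Wq_B = Lq/λ = 0.00044585/6.0 = 0.00007431
  W_B = Wq_B + 1/μ = 0.00007431 + 0.09346 = 0.09353

Since W_A = 0.06993 < W_B = 0.09353, Option A (single fast server) has the shorter time in system.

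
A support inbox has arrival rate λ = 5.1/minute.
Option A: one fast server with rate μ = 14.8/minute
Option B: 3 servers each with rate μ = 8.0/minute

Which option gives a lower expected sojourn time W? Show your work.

Option A: single server μ = 14.8 (M/M/1)
  ρ_A = 5.1/14.8 = 0.3446
  W_A = 1/(μ-λ) = 1/(14.8-5.1) = 1/9.70 = 0.1031

Option B: 3 servers μ = 8.0 (M/M/3)
  ρ_B = λ/(cμ) = 5.1/(3×8.0) = 0.2125
  Offered load a = λ/μ = cρ = 5.1/8.0 = 0.6375
  P₀ = [ Σₙ₌₀^2 aⁿ/n! + a^3/(3!(1-ρ)) ]⁻¹
  Σ = a^0/0! + a^1/1! + a^2/2! = 1.0000 + 0.6375 + 0.2032 = 1.8407
  a^3/(3!(1-ρ)) = 0.25908/(6 × 0.78750) = 0.05483
  P₀ = 1/(1.8407 + 0.05483) = 0.5276
  Lq = P₀·a^3·ρ / (3!(1-ρ)²) = 0.5276 × 0.2591 × 0.2125 / (6 × 0.6202) = 0.007806
  Wq_B = Lq/λ = 0.007806/5.1 = 0.001531
  W_B = Wq_B + 1/μ = 0.001531 + 0.1250 = 0.1265

Since W_A = 0.1031 < W_B = 0.1265, Option A (single fast server) has the shorter time in system.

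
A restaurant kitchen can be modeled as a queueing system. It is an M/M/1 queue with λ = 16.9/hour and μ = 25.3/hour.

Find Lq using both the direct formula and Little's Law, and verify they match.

Method 1 (direct): Lq = λ²/(μ(μ-λ)) = 285.61/(25.3 × 8.40) = 1.3439

Method 2 (Little's Law):
W = 1/(μ-λ) = 1/8.40 = 0.11905
Wq = W - 1/μ = 0.11905 - 0.039526 = 0.07952
Lq = λWq = 16.9 × 0.07952 = 1.3439 ✔ (matches Method 1)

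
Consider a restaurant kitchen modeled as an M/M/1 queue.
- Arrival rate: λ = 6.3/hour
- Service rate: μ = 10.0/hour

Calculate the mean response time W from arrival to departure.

First, compute utilization: ρ = λ/μ = 6.3/10.0 = 0.6300
For M/M/1: W = 1/(μ-λ)
W = 1/(10.0-6.3) = 1/3.70
W = 0.2703 hours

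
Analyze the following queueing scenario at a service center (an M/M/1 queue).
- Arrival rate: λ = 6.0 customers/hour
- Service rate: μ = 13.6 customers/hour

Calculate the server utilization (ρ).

Server utilization: ρ = λ/μ
ρ = 6.0/13.6 = 0.4412
The server is busy 44.12% of the time.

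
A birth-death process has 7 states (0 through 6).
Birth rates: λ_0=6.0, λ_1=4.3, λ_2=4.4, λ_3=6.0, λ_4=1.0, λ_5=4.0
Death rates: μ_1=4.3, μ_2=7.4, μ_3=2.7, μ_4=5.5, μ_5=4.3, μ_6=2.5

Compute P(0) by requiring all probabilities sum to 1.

Ratios P(n)/P(0) = (λ₀···λₙ₋₁)/(μ₁···μₙ):
P(1)/P(0) = (6.0)/(4.3) = 1.39535
P(2)/P(0) = (6.0×4.3)/(4.3×7.4) = 0.810811
P(3)/P(0) = (6.0×4.3×4.4)/(4.3×7.4×2.7) = 1.32132
P(4)/P(0) = (6.0×4.3×4.4×6.0)/(4.3×7.4×2.7×5.5) = 1.44144
P(5)/P(0) = (6.0×4.3×4.4×6.0×1.0)/(4.3×7.4×2.7×5.5×4.3) = 0.335219
P(6)/P(0) = (6.0×4.3×4.4×6.0×1.0×4.0)/(4.3×7.4×2.7×5.5×4.3×2.5) = 0.536350

Normalization: ∑ P(n) = 1
P(0) × (1.00000 + 1.39535 + 0.810811 + 1.32132 + 1.44144 + 0.335219 + 0.536350) = 1
P(0) × 6.8405 = 1
P(0) = 1/6.8405 = 0.1462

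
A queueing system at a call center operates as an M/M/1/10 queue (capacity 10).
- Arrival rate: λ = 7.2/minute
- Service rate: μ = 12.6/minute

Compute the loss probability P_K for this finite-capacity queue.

ρ = λ/μ = 7.2/12.6 = 0.57143
P₀ = (1-ρ)/(1-ρ^(K+1)) = (1-0.57143)/(1-0.57143^11) = 0.4286/0.9979 = 0.4295
P_K = P₀×ρ^K = 0.4295 × 0.57143^10 = 0.4295 × 0.003712 = 0.001594
Blocking probability = 0.16%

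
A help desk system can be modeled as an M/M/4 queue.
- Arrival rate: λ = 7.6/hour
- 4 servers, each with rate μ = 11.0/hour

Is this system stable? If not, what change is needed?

Stability requires ρ = λ/(cμ) < 1
ρ = 7.6/(4 × 11.0) = 7.6/44.00 = 0.1727
Since 0.1727 < 1, the system is STABLE.
The servers are busy 17.27% of the time.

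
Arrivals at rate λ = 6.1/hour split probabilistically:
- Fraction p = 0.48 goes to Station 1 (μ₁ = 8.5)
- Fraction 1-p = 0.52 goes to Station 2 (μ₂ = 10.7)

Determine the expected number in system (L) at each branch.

Effective rates: λ₁ = 6.1×0.48 = 2.928, λ₂ = 6.1×0.52 = 3.172
Station 1: ρ₁ = 2.928/8.5 = 0.34447, L₁ = ρ₁/(1-ρ₁) = 0.34447/(1-0.34447) = 0.5255
Station 2: ρ₂ = 3.172/10.7 = 0.29645, L₂ = ρ₂/(1-ρ₂) = 0.29645/(1-0.29645) = 0.4214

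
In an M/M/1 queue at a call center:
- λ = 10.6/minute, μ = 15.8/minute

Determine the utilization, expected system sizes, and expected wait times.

Step 1: ρ = λ/μ = 10.6/15.8 = 0.6709
Step 2: L = λ/(μ-λ) = 10.6/5.20 = 2.0385
Step 3: Lq = λ²/(μ(μ-λ)) = 112.36/(15.8×5.20) = 1.3676
Step 4: W = 1/(μ-λ) = 1/5.20 = 0.19231
Step 5: Wq = λ/(μ(μ-λ)) = 10.6/(15.8×5.20) = 0.1290
Step 6: P(0) = 1-ρ = 0.3291
Verify: L = λW = 10.6×0.19231 = 2.0385 ✔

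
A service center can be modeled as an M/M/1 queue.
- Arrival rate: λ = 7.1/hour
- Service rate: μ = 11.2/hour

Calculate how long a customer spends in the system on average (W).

First, compute utilization: ρ = λ/μ = 7.1/11.2 = 0.6339
For M/M/1: W = 1/(μ-λ)
W = 1/(11.2-7.1) = 1/4.10
W = 0.2439 hours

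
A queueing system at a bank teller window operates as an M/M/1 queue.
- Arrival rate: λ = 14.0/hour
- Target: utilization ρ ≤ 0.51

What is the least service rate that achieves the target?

ρ = λ/μ, so μ = λ/ρ
μ ≥ 14.0/0.51 = 27.4510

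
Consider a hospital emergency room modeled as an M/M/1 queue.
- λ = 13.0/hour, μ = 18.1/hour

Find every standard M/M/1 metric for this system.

Step 1: ρ = λ/μ = 13.0/18.1 = 0.7182
Step 2: L = λ/(μ-λ) = 13.0/5.10 = 2.5490
Step 3: Lq = λ²/(μ(μ-λ)) = 169.00/(18.1×5.10) = 1.8308
Step 4: W = 1/(μ-λ) = 1/5.10 = 0.19608
Step 5: Wq = λ/(μ(μ-λ)) = 13.0/(18.1×5.10) = 0.1408
Step 6: P(0) = 1-ρ = 0.2818
Verify: L = λW = 13.0×0.19608 = 2.5490 ✔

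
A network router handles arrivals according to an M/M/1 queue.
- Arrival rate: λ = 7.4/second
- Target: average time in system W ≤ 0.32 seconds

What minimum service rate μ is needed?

For M/M/1: W = 1/(μ-λ)
Need W ≤ 0.32, so 1/(μ-λ) ≤ 0.32
μ - λ ≥ 1/0.32 = 3.1250
μ ≥ 7.4 + 3.1250 = 10.5250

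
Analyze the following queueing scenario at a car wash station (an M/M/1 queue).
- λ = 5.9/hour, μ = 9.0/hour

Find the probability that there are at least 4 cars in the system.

ρ = λ/μ = 5.9/9.0 = 0.6556
P(N ≥ n) = ρⁿ
P(N ≥ 4) = 0.6556^4
P(N ≥ 4) = 0.1847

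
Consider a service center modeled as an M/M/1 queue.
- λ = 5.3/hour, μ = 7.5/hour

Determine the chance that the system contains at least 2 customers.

ρ = λ/μ = 5.3/7.5 = 0.7067
P(N ≥ n) = ρⁿ
P(N ≥ 2) = 0.7067^2
P(N ≥ 2) = 0.4994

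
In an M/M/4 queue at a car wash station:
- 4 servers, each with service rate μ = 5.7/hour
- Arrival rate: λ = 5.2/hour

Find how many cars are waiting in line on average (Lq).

Traffic intensity: ρ = λ/(cμ) = 5.2/(4×5.7) = 0.2281
Since ρ = 0.2281 < 1, system is stable.
Offered load a = λ/μ = cρ = 5.2/5.7 = 0.9123
P₀ = [ Σₙ₌₀^3 aⁿ/n! + a^4/(4!(1-ρ)) ]⁻¹
Σ = a^0/0! + a^1/1! + a^2/2! + a^3/3! = 1.0000 + 0.91228 + 0.41613 + 0.12654 = 2.4550
a^4/(4!(1-ρ)) = 0.6927/(24 × 0.7719) = 0.03739
P₀ = 1/(2.4550 + 0.03739) = 0.4012
Lq = P₀·a^4·ρ / (4!(1-ρ)²) = 0.4012 × 0.6927 × 0.2281 / (24 × 0.5959) = 0.004432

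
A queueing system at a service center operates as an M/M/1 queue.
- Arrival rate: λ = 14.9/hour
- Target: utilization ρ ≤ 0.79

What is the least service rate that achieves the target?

ρ = λ/μ, so μ = λ/ρ
μ ≥ 14.9/0.79 = 18.8608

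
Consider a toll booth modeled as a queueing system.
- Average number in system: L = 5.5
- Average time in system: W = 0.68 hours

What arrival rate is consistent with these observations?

Little's Law: L = λW, so λ = L/W
λ = 5.5/0.68 = 8.0882 vehicles/hour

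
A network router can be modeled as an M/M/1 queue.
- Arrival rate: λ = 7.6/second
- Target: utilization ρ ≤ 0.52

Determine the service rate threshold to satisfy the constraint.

ρ = λ/μ, so μ = λ/ρ
μ ≥ 7.6/0.52 = 14.6154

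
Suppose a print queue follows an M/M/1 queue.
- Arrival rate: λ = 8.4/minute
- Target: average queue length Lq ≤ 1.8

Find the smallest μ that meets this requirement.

For M/M/1: Lq = λ²/(μ(μ-λ))
Need Lq ≤ 1.8, i.e. μ(μ-λ) ≥ λ²/1.8
μ² - 8.4μ - 70.56/1.8 ≥ 0  →  μ² - 8.4μ - 39.2000 ≥ 0
Quadratic formula (positive root): μ = [λ + √(λ² + 4×39.2000)]/2
Discriminant: 70.56 + 4×39.2000 = 227.3600, √227.3600 = 15.07846
μ ≥ (8.4 + 15.07846)/2 = 11.7392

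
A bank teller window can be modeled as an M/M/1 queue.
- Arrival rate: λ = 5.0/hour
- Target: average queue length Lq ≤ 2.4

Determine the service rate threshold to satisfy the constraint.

For M/M/1: Lq = λ²/(μ(μ-λ))
Need Lq ≤ 2.4, i.e. μ(μ-λ) ≥ λ²/2.4
μ² - 5.0μ - 25.00/2.4 ≥ 0  →  μ² - 5.0μ - 10.41667 ≥ 0
Quadratic formula (positive root): μ = [λ + √(λ² + 4×10.41667)]/2
Discriminant: 25.00 + 4×10.41667 = 66.6667, √66.6667 = 8.1650
μ ≥ (5.0 + 8.1650)/2 = 6.5825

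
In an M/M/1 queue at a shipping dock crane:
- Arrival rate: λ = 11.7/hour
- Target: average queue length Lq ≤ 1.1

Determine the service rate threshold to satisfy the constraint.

For M/M/1: Lq = λ²/(μ(μ-λ))
Need Lq ≤ 1.1, i.e. μ(μ-λ) ≥ λ²/1.1
μ² - 11.7μ - 136.89/1.1 ≥ 0  →  μ² - 11.7μ - 124.44545 ≥ 0
Quadratic formula (positive root): μ = [λ + √(λ² + 4×124.44545)]/2
Discriminant: 136.89 + 4×124.44545 = 634.6718, √634.6718 = 25.1927
μ ≥ (11.7 + 25.1927)/2 = 18.4463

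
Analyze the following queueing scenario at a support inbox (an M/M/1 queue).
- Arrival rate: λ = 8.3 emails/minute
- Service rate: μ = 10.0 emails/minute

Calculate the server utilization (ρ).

Server utilization: ρ = λ/μ
ρ = 8.3/10.0 = 0.8300
The server is busy 83.00% of the time.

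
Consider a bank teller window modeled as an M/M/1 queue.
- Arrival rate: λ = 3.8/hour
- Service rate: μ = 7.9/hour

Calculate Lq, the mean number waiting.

ρ = λ/μ = 3.8/7.9 = 0.4810
For M/M/1: Lq = λ²/(μ(μ-λ))
Lq = 14.44/(7.9 × 4.10)
Lq = 0.4458 transactions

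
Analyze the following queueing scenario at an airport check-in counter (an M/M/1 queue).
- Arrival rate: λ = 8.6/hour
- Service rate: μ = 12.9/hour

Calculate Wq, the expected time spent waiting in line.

First, compute utilization: ρ = λ/μ = 8.6/12.9 = 0.6667
For M/M/1: Wq = λ/(μ(μ-λ))
Wq = 8.6/(12.9 × (12.9-8.6))
Wq = 8.6/(12.9 × 4.30)
Wq = 0.1550 hours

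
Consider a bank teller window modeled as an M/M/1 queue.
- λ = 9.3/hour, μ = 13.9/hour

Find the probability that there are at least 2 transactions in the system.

ρ = λ/μ = 9.3/13.9 = 0.66906
P(N ≥ n) = ρⁿ
P(N ≥ 2) = 0.66906^2
P(N ≥ 2) = 0.4476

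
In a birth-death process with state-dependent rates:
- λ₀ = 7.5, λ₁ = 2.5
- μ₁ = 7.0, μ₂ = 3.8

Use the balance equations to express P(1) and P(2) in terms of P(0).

Balance equations:
State 0: λ₀P₀ = μ₁P₁ → P₁ = (λ₀/μ₁)P₀ = (7.5/7.0)P₀ = 1.0714P₀
State 1: P₂ = (λ₀λ₁)/(μ₁μ₂)P₀ = (7.5×2.5)/(7.0×3.8)P₀ = 0.7049P₀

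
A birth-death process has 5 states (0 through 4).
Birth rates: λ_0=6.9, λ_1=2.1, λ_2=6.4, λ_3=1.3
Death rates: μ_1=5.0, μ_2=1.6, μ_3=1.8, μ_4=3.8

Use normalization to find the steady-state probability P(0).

Ratios P(n)/P(0) = (λ₀···λₙ₋₁)/(μ₁···μₙ):
P(1)/P(0) = (6.9)/(5.0) = 1.38000
P(2)/P(0) = (6.9×2.1)/(5.0×1.6) = 1.81125
P(3)/P(0) = (6.9×2.1×6.4)/(5.0×1.6×1.8) = 6.44000
P(4)/P(0) = (6.9×2.1×6.4×1.3)/(5.0×1.6×1.8×3.8) = 2.20316

Normalization: ∑ P(n) = 1
P(0) × (1.00000 + 1.38000 + 1.81125 + 6.44000 + 2.20316) = 1
P(0) × 12.8344 = 1
P(0) = 1/12.8344 = 0.07792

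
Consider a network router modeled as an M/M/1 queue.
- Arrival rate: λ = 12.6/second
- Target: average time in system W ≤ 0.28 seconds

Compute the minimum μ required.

For M/M/1: W = 1/(μ-λ)
Need W ≤ 0.28, so 1/(μ-λ) ≤ 0.28
μ - λ ≥ 1/0.28 = 3.5714
μ ≥ 12.6 + 3.5714 = 16.1714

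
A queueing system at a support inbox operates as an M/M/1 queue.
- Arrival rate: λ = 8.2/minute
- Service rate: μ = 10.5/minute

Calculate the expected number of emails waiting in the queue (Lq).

ρ = λ/μ = 8.2/10.5 = 0.7810
For M/M/1: Lq = λ²/(μ(μ-λ))
Lq = 67.24/(10.5 × 2.30)
Lq = 2.7843 emails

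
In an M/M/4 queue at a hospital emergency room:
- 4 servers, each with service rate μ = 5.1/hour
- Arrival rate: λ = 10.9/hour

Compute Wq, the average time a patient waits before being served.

Traffic intensity: ρ = λ/(cμ) = 10.9/(4×5.1) = 0.5343
Since ρ = 0.5343 < 1, system is stable.
Offered load a = λ/μ = cρ = 10.9/5.1 = 2.1373
P₀ = [ Σₙ₌₀^3 aⁿ/n! + a^4/(4!(1-ρ)) ]⁻¹
Σ = a^0/0! + a^1/1! + a^2/2! + a^3/3! = 1.0000 + 2.1373 + 2.2839 + 1.6271 = 7.0483
a^4/(4!(1-ρ)) = 20.8653/(24 × 0.46569) = 1.8669
P₀ = 1/(7.0483 + 1.8669) = 0.1122
Lq = P₀·a^4·ρ / (4!(1-ρ)²) = 0.1122 × 20.8653 × 0.5343 / (24 × 0.2169) = 0.2403
Wq = Lq/λ = 0.24027/10.9 = 0.02204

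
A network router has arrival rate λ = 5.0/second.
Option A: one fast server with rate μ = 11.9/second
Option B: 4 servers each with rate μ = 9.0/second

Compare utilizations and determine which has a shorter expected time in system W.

Option A: single server μ = 11.9 (M/M/1)
  ρ_A = 5.0/11.9 = 0.4202
  W_A = 1/(μ-λ) = 1/(11.9-5.0) = 1/6.90 = 0.1449

Option B: 4 servers μ = 9.0 (M/M/4)
  ρ_B = λ/(cμ) = 5.0/(4×9.0) = 0.1389
  Offered load a = λ/μ = cρ = 5.0/9.0 = 0.5556
  P₀ = [ Σₙ₌₀^3 aⁿ/n! + a^4/(4!(1-ρ)) ]⁻¹
  Σ = a^0/0! + a^1/1! + a^2/2! + a^3/3! = 1.0000 + 0.5556 + 0.1543 + 0.02858 = 1.7385
  a^4/(4!(1-ρ)) = 0.09526/(24 × 0.8611) = 0.004609
  P₀ = 1/(1.7385 + 0.004609) = 0.5737
  Lq = P₀·a^4·ρ / (4!(1-ρ)²) = 0.57370 × 0.095260 × 0.13889 / (24 × 0.74151) = 0.0004265
  Wq_B = Lq/λ = 0.0004265/5.0 = 0.00008530
  W_B = Wq_B + 1/μ = 0.00008530 + 0.1111 = 0.1112

Since W_B = 0.1112 < W_A = 0.1449, Option B (multiple servers) has the shorter time in system.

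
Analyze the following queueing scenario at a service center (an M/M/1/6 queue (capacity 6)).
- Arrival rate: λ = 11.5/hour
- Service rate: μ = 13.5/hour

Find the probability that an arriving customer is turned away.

ρ = λ/μ = 11.5/13.5 = 0.85185
P₀ = (1-ρ)/(1-ρ^(K+1)) = (1-0.85185)/(1-0.85185^7) = 0.14815/0.67451 = 0.2196
P_K = P₀×ρ^K = 0.219642 × 0.85185^6 = 0.219642 × 0.382102 = 0.08393
Blocking probability = 8.39%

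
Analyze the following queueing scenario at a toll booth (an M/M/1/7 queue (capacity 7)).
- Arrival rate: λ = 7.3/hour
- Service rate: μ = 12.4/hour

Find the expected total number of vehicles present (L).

ρ = λ/μ = 7.3/12.4 = 0.58871
P₀ = (1-ρ)/(1-ρ^(K+1)) = (1-0.58871)/(1-0.58871^8) = 0.4113/0.9856 = 0.4173
P_K = P₀×ρ^K = 0.4173 × 0.58871^7 = 0.4173 × 0.02451 = 0.01023
L = ρ[1 - (K+1)ρ^K + Kρ^(K+1)] / [(1-ρ)(1-ρ^(K+1))]
L = 0.58871 × (1 - 8×0.02451 + 7×0.01443) / ((1 - 0.58871) × (1 - 0.01443)) = 1.3143 vehicles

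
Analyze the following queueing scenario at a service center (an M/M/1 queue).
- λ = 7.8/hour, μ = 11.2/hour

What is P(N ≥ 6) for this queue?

ρ = λ/μ = 7.8/11.2 = 0.6964
P(N ≥ n) = ρⁿ
P(N ≥ 6) = 0.6964^6
P(N ≥ 6) = 0.1141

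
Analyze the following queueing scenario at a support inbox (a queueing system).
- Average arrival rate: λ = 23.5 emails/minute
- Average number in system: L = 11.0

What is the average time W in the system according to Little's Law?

Little's Law: L = λW, so W = L/λ
W = 11.0/23.5 = 0.4681 minutes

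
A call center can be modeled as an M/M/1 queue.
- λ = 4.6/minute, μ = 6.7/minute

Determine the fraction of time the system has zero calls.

ρ = λ/μ = 4.6/6.7 = 0.6866
P(0) = 1 - ρ = 1 - 0.6866 = 0.3134
The server is idle 31.34% of the time.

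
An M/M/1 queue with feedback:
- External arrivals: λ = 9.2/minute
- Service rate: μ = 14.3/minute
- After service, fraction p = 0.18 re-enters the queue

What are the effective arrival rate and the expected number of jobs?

Effective arrival rate: λ_eff = λ/(1-p) = 9.2/(1-0.18) = 9.2/0.82 = 11.2195
ρ = λ_eff/μ = 11.2195/14.3 = 0.78458
L = ρ/(1-ρ) = 0.78458/(1-0.78458) = 3.6421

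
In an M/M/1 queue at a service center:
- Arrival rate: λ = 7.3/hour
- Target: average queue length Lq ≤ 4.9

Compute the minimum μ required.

For M/M/1: Lq = λ²/(μ(μ-λ))
Need Lq ≤ 4.9, i.e. μ(μ-λ) ≥ λ²/4.9
μ² - 7.3μ - 53.29/4.9 ≥ 0  →  μ² - 7.3μ - 10.8755 ≥ 0
Quadratic formula (positive root): μ = [λ + √(λ² + 4×10.8755)]/2
Discriminant: 53.29 + 4×10.8755 = 96.7920, √96.7920 = 9.83829
μ ≥ (7.3 + 9.83829)/2 = 8.5691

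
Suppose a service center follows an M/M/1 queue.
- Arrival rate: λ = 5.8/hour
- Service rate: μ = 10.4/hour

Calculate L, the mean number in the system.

ρ = λ/μ = 5.8/10.4 = 0.5577
For M/M/1: L = λ/(μ-λ)
L = 5.8/(10.4-5.8) = 5.8/4.60
L = 1.2609 customers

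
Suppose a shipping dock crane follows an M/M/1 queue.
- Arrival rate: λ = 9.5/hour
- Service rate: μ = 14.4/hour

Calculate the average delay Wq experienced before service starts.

First, compute utilization: ρ = λ/μ = 9.5/14.4 = 0.6597
For M/M/1: Wq = λ/(μ(μ-λ))
Wq = 9.5/(14.4 × (14.4-9.5))
Wq = 9.5/(14.4 × 4.90)
Wq = 0.1346 hours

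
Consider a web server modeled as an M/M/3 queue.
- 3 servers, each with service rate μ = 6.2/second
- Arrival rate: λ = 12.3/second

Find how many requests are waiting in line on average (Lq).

Traffic intensity: ρ = λ/(cμ) = 12.3/(3×6.2) = 0.6613
Since ρ = 0.6613 < 1, system is stable.
Offered load a = λ/μ = cρ = 12.3/6.2 = 1.9839
P₀ = [ Σₙ₌₀^2 aⁿ/n! + a^3/(3!(1-ρ)) ]⁻¹
Σ = a^0/0! + a^1/1! + a^2/2! = 1.00000 + 1.98387 + 1.96787 = 4.9517
a^3/(3!(1-ρ)) = 7.8080/(6 × 0.33871) = 3.8420
P₀ = 1/(4.9517 + 3.8420) = 0.1137
Lq = P₀·a^3·ρ / (3!(1-ρ)²) = 0.113717 × 7.80801 × 0.661290 / (6 × 0.114724) = 0.8530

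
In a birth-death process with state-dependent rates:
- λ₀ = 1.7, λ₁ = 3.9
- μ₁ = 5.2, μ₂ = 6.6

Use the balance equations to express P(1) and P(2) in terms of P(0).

Balance equations:
State 0: λ₀P₀ = μ₁P₁ → P₁ = (λ₀/μ₁)P₀ = (1.7/5.2)P₀ = 0.3269P₀
State 1: P₂ = (λ₀λ₁)/(μ₁μ₂)P₀ = (1.7×3.9)/(5.2×6.6)P₀ = 0.1932P₀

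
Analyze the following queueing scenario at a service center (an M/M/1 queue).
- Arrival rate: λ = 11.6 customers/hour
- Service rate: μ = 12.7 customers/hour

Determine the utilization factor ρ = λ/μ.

Server utilization: ρ = λ/μ
ρ = 11.6/12.7 = 0.9134
The server is busy 91.34% of the time.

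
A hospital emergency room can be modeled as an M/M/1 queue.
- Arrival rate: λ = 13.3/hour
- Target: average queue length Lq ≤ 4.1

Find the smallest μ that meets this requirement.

For M/M/1: Lq = λ²/(μ(μ-λ))
Need Lq ≤ 4.1, i.e. μ(μ-λ) ≥ λ²/4.1
μ² - 13.3μ - 176.89/4.1 ≥ 0  →  μ² - 13.3μ - 43.1439 ≥ 0
Quadratic formula (positive root): μ = [λ + √(λ² + 4×43.1439)]/2
Discriminant: 176.89 + 4×43.1439 = 349.4656, √349.4656 = 18.6940
μ ≥ (13.3 + 18.6940)/2 = 15.9970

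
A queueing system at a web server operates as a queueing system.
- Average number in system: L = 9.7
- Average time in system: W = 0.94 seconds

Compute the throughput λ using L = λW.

Little's Law: L = λW, so λ = L/W
λ = 9.7/0.94 = 10.3191 requests/second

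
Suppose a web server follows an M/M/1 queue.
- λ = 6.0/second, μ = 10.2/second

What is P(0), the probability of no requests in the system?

ρ = λ/μ = 6.0/10.2 = 0.5882
P(0) = 1 - ρ = 1 - 0.5882 = 0.4118
The server is idle 41.18% of the time.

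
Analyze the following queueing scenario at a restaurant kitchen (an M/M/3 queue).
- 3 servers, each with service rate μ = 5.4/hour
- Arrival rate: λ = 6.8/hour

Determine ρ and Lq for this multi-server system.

Traffic intensity: ρ = λ/(cμ) = 6.8/(3×5.4) = 0.4198
Since ρ = 0.4198 < 1, system is stable.
Offered load a = λ/μ = cρ = 6.8/5.4 = 1.2593
P₀ = [ Σₙ₌₀^2 aⁿ/n! + a^3/(3!(1-ρ)) ]⁻¹
Σ = a^0/0! + a^1/1! + a^2/2! = 1.00000 + 1.25926 + 0.792867 = 3.0521
a^3/(3!(1-ρ)) = 1.9969/(6 × 0.5802) = 0.5736
P₀ = 1/(3.0521 + 0.5736) = 0.2758
Lq = P₀·a^3·ρ / (3!(1-ρ)²) = 0.2758 × 1.9969 × 0.4198 / (6 × 0.3367) = 0.1144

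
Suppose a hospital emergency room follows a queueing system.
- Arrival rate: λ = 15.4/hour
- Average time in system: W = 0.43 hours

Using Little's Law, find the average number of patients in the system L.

Little's Law: L = λW
L = 15.4 × 0.43 = 6.6220 patients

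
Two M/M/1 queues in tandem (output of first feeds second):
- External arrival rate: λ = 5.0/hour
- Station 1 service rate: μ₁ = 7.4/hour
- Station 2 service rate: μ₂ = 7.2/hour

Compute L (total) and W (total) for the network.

By Jackson's theorem, each station behaves as independent M/M/1.
Station 1: ρ₁ = 5.0/7.4 = 0.6757, L₁ = ρ₁/(1-ρ₁) = λ/(μ₁-λ) = 5.0/2.40 = 2.08333
Station 2: ρ₂ = 5.0/7.2 = 0.6944, L₂ = ρ₂/(1-ρ₂) = λ/(μ₂-λ) = 5.0/2.20 = 2.27273
Total: L = L₁ + L₂ = 2.08333 + 2.27273 = 4.3561
W = L/λ = 4.3561/5.0 = 0.8712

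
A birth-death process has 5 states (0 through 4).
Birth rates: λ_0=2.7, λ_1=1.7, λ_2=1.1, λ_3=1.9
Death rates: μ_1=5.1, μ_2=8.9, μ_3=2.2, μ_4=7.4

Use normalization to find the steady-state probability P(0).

Ratios P(n)/P(0) = (λ₀···λₙ₋₁)/(μ₁···μₙ):
P(1)/P(0) = (2.7)/(5.1) = 0.52941
P(2)/P(0) = (2.7×1.7)/(5.1×8.9) = 0.10112
P(3)/P(0) = (2.7×1.7×1.1)/(5.1×8.9×2.2) = 0.050562
P(4)/P(0) = (2.7×1.7×1.1×1.9)/(5.1×8.9×2.2×7.4) = 0.012982

Normalization: ∑ P(n) = 1
P(0) × (1.0000 + 0.52941 + 0.10112 + 0.050562 + 0.012982) = 1
P(0) × 1.6941 = 1
P(0) = 1/1.6941 = 0.5903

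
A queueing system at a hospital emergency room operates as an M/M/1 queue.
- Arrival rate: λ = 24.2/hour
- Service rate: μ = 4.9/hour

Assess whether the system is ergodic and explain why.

Stability requires ρ = λ/(cμ) < 1
ρ = 24.2/(1 × 4.9) = 24.2/4.90 = 4.9388
Since 4.9388 ≥ 1, the system is UNSTABLE.
Queue grows without bound. Need μ > λ = 24.2.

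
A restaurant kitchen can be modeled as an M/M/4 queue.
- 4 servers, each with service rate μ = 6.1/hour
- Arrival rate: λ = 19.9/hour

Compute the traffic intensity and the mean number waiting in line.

Traffic intensity: ρ = λ/(cμ) = 19.9/(4×6.1) = 0.8156
Since ρ = 0.8156 < 1, system is stable.
Offered load a = λ/μ = cρ = 19.9/6.1 = 3.2623
P₀ = [ Σₙ₌₀^3 aⁿ/n! + a^4/(4!(1-ρ)) ]⁻¹
Σ = a^0/0! + a^1/1! + a^2/2! + a^3/3! = 1.0000 + 3.2623 + 5.3213 + 5.7865 = 15.3701
a^4/(4!(1-ρ)) = 113.2643/(24 × 0.1844262) = 25.5893
P₀ = 1/(15.3701 + 25.5893) = 0.02441
Lq = P₀·a^4·ρ / (4!(1-ρ)²) = 0.0244144 × 113.2643 × 0.815574 / (24 × 0.0340130) = 2.7628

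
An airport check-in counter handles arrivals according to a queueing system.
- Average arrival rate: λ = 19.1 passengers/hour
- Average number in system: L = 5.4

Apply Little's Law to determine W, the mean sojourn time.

Little's Law: L = λW, so W = L/λ
W = 5.4/19.1 = 0.2827 hours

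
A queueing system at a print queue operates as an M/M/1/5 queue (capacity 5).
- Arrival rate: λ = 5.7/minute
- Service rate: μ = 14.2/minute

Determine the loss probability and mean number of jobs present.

ρ = λ/μ = 5.7/14.2 = 0.4014
P₀ = (1-ρ)/(1-ρ^(K+1)) = (1-0.4014)/(1-0.4014^6) = 0.5986/0.9958 = 0.6011
P_K = P₀×ρ^K = 0.60111 × 0.4014^5 = 0.60111 × 0.010420 = 0.006264
Blocking probability P_5 = 0.006264 (0.63%)
L = ρ[1 - (K+1)ρ^K + Kρ^(K+1)] / [(1-ρ)(1-ρ^(K+1))]
L = 0.4014 × (1 - 6×0.01042 + 5×0.004183) / ((1 - 0.4014) × (1 - 0.004183)) = 0.6454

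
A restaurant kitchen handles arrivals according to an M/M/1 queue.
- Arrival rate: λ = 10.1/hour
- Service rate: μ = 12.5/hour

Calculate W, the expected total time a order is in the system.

First, compute utilization: ρ = λ/μ = 10.1/12.5 = 0.8080
For M/M/1: W = 1/(μ-λ)
W = 1/(12.5-10.1) = 1/2.40
W = 0.4167 hours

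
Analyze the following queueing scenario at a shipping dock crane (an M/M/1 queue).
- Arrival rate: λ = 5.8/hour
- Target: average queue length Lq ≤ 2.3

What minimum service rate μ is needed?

For M/M/1: Lq = λ²/(μ(μ-λ))
Need Lq ≤ 2.3, i.e. μ(μ-λ) ≥ λ²/2.3
μ² - 5.8μ - 33.64/2.3 ≥ 0  →  μ² - 5.8μ - 14.626087 ≥ 0
Quadratic formula (positive root): μ = [λ + √(λ² + 4×14.626087)]/2
Discriminant: 33.64 + 4×14.626087 = 92.1443, √92.1443 = 9.5992
μ ≥ (5.8 + 9.5992)/2 = 7.6996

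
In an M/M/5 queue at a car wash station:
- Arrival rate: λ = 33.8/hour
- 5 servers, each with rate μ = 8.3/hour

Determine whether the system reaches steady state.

Stability requires ρ = λ/(cμ) < 1
ρ = 33.8/(5 × 8.3) = 33.8/41.50 = 0.8145
Since 0.8145 < 1, the system is STABLE.
The servers are busy 81.45% of the time.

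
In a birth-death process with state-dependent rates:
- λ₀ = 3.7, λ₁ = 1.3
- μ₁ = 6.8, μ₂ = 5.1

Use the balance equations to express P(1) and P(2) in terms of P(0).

Balance equations:
State 0: λ₀P₀ = μ₁P₁ → P₁ = (λ₀/μ₁)P₀ = (3.7/6.8)P₀ = 0.5441P₀
State 1: P₂ = (λ₀λ₁)/(μ₁μ₂)P₀ = (3.7×1.3)/(6.8×5.1)P₀ = 0.1387P₀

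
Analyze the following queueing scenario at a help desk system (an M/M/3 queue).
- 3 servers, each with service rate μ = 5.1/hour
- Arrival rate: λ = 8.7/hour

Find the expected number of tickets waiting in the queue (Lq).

Traffic intensity: ρ = λ/(cμ) = 8.7/(3×5.1) = 0.5686
Since ρ = 0.5686 < 1, system is stable.
Offered load a = λ/μ = cρ = 8.7/5.1 = 1.7059
P₀ = [ Σₙ₌₀^2 aⁿ/n! + a^3/(3!(1-ρ)) ]⁻¹
Σ = a^0/0! + a^1/1! + a^2/2! = 1.0000 + 1.7059 + 1.4550 = 4.1609
a^3/(3!(1-ρ)) = 4.9642/(6 × 0.43137) = 1.9180
P₀ = 1/(4.1609 + 1.9180) = 0.1645
Lq = P₀·a^3·ρ / (3!(1-ρ)²) = 0.16450 × 4.9642 × 0.56863 / (6 × 0.18608) = 0.4159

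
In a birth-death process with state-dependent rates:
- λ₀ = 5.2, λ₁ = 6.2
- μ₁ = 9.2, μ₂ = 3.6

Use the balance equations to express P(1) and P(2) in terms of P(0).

Balance equations:
State 0: λ₀P₀ = μ₁P₁ → P₁ = (λ₀/μ₁)P₀ = (5.2/9.2)P₀ = 0.5652P₀
State 1: P₂ = (λ₀λ₁)/(μ₁μ₂)P₀ = (5.2×6.2)/(9.2×3.6)P₀ = 0.9734P₀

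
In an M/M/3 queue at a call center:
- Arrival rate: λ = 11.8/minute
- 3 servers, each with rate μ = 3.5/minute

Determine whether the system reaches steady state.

Stability requires ρ = λ/(cμ) < 1
ρ = 11.8/(3 × 3.5) = 11.8/10.50 = 1.1238
Since 1.1238 ≥ 1, the system is UNSTABLE.
Need c > λ/μ = 11.8/3.5 = 3.37.
Minimum servers needed: c = 4.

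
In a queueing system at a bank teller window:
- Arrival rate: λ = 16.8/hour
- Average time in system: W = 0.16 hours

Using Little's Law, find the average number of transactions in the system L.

Little's Law: L = λW
L = 16.8 × 0.16 = 2.6880 transactions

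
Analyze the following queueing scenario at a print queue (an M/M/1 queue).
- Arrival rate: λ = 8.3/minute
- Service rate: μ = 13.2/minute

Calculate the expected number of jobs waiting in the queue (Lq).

ρ = λ/μ = 8.3/13.2 = 0.6288
For M/M/1: Lq = λ²/(μ(μ-λ))
Lq = 68.89/(13.2 × 4.90)
Lq = 1.0651 jobs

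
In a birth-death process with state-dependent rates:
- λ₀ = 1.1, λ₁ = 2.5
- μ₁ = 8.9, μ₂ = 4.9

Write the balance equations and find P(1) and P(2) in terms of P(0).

Balance equations:
State 0: λ₀P₀ = μ₁P₁ → P₁ = (λ₀/μ₁)P₀ = (1.1/8.9)P₀ = 0.1236P₀
State 1: P₂ = (λ₀λ₁)/(μ₁μ₂)P₀ = (1.1×2.5)/(8.9×4.9)P₀ = 0.06306P₀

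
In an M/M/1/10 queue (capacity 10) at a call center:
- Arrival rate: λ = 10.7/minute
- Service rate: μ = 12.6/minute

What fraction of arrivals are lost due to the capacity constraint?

ρ = λ/μ = 10.7/12.6 = 0.8492
P₀ = (1-ρ)/(1-ρ^(K+1)) = (1-0.8492)/(1-0.8492^11) = 0.1508/0.8344 = 0.1807
P_K = P₀×ρ^K = 0.18073 × 0.8492^10 = 0.18073 × 0.19503 = 0.03525
Blocking probability = 3.52%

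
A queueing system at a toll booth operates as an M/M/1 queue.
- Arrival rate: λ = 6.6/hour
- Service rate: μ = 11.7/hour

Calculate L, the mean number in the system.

ρ = λ/μ = 6.6/11.7 = 0.5641
For M/M/1: L = λ/(μ-λ)
L = 6.6/(11.7-6.6) = 6.6/5.10
L = 1.2941 vehicles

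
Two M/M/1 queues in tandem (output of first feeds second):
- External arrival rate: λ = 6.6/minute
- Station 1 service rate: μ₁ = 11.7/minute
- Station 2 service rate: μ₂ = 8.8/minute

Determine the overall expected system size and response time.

By Jackson's theorem, each station behaves as independent M/M/1.
Station 1: ρ₁ = 6.6/11.7 = 0.5641, L₁ = ρ₁/(1-ρ₁) = λ/(μ₁-λ) = 6.6/5.10 = 1.2941
Station 2: ρ₂ = 6.6/8.8 = 0.7500, L₂ = ρ₂/(1-ρ₂) = λ/(μ₂-λ) = 6.6/2.20 = 3.0000
Total: L = L₁ + L₂ = 1.2941 + 3.0000 = 4.2941
W = L/λ = 4.2941/6.6 = 0.6506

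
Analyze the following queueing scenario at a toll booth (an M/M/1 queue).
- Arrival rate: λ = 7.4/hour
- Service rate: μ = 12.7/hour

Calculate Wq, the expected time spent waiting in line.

First, compute utilization: ρ = λ/μ = 7.4/12.7 = 0.5827
For M/M/1: Wq = λ/(μ(μ-λ))
Wq = 7.4/(12.7 × (12.7-7.4))
Wq = 7.4/(12.7 × 5.30)
Wq = 0.1099 hours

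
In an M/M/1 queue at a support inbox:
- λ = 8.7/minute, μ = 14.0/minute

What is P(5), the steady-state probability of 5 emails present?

ρ = λ/μ = 8.7/14.0 = 0.6214
P(n) = (1-ρ)ρⁿ
P(5) = (1-0.6214) × 0.6214^5
P(5) = 0.3786 × 0.09265
P(5) = 0.03508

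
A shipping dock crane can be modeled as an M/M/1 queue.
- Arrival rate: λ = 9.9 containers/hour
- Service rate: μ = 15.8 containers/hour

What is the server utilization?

Server utilization: ρ = λ/μ
ρ = 9.9/15.8 = 0.6266
The server is busy 62.66% of the time.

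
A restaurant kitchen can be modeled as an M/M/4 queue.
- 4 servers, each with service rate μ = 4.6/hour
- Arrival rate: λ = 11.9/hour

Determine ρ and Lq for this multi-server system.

Traffic intensity: ρ = λ/(cμ) = 11.9/(4×4.6) = 0.6467
Since ρ = 0.6467 < 1, system is stable.
Offered load a = λ/μ = cρ = 11.9/4.6 = 2.5870
P₀ = [ Σₙ₌₀^3 aⁿ/n! + a^4/(4!(1-ρ)) ]⁻¹
Σ = a^0/0! + a^1/1! + a^2/2! + a^3/3! = 1.00000 + 2.58696 + 3.34617 + 2.88547 = 9.8186
a^4/(4!(1-ρ)) = 44.7875/(24 × 0.35326) = 5.2826
P₀ = 1/(9.8186 + 5.2826) = 0.06622
Lq = P₀·a^4·ρ / (4!(1-ρ)²) = 0.06622 × 44.7875 × 0.6467 / (24 × 0.1248) = 0.6404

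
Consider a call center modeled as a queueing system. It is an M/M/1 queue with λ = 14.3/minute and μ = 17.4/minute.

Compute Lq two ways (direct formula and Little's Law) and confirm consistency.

Method 1 (direct): Lq = λ²/(μ(μ-λ)) = 204.49/(17.4 × 3.10) = 3.7911

Method 2 (Little's Law):
W = 1/(μ-λ) = 1/3.10 = 0.32258
Wq = W - 1/μ = 0.32258 - 0.057471 = 0.26511
Lq = λWq = 14.3 × 0.26511 = 3.7911 ✔ (matches Method 1)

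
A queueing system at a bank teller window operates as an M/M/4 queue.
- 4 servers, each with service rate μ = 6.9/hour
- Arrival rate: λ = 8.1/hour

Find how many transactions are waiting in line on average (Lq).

Traffic intensity: ρ = λ/(cμ) = 8.1/(4×6.9) = 0.2935
Since ρ = 0.2935 < 1, system is stable.
Offered load a = λ/μ = cρ = 8.1/6.9 = 1.1739
P₀ = [ Σₙ₌₀^3 aⁿ/n! + a^4/(4!(1-ρ)) ]⁻¹
Σ = a^0/0! + a^1/1! + a^2/2! + a^3/3! = 1.0000 + 1.1739 + 0.68904 + 0.26962 = 3.1326
a^4/(4!(1-ρ)) = 1.8991/(24 × 0.7065) = 0.1120
P₀ = 1/(3.1326 + 0.1120) = 0.3082
Lq = P₀·a^4·ρ / (4!(1-ρ)²) = 0.3082 × 1.8991 × 0.2935 / (24 × 0.4992) = 0.01434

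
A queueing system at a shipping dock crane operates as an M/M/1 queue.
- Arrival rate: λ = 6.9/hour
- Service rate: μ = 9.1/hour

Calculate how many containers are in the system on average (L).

ρ = λ/μ = 6.9/9.1 = 0.7582
For M/M/1: L = λ/(μ-λ)
L = 6.9/(9.1-6.9) = 6.9/2.20
L = 3.1364 containers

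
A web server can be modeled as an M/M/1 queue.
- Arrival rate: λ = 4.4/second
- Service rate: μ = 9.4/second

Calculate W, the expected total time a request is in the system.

First, compute utilization: ρ = λ/μ = 4.4/9.4 = 0.4681
For M/M/1: W = 1/(μ-λ)
W = 1/(9.4-4.4) = 1/5.00
W = 0.2000 seconds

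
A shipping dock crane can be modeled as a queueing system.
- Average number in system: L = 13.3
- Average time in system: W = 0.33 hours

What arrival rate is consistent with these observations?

Little's Law: L = λW, so λ = L/W
λ = 13.3/0.33 = 40.3030 containers/hour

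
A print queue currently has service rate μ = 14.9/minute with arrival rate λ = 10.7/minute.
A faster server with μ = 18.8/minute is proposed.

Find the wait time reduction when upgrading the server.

System 1: ρ₁ = 10.7/14.9 = 0.7181, W₁ = 1/(14.9-10.7) = 0.23810
System 2: ρ₂ = 10.7/18.8 = 0.5691, W₂ = 1/(18.8-10.7) = 0.12346
Improvement: (W₁-W₂)/W₁ = (0.23810-0.12346)/0.23810 = 48.15%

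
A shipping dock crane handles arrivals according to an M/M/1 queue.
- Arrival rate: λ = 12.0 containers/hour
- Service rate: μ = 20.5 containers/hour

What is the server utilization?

Server utilization: ρ = λ/μ
ρ = 12.0/20.5 = 0.5854
The server is busy 58.54% of the time.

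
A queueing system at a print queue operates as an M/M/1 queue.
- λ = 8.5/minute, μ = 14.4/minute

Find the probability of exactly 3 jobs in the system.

ρ = λ/μ = 8.5/14.4 = 0.5903
P(n) = (1-ρ)ρⁿ
P(3) = (1-0.5903) × 0.5903^3
P(3) = 0.40970 × 0.20569
P(3) = 0.08427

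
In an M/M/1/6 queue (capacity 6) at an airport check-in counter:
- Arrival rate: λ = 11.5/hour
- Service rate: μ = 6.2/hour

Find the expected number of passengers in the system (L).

ρ = λ/μ = 11.5/6.2 = 1.85484
P₀ = (1-ρ)/(1-ρ^(K+1)) = (1-1.85484)/(1-1.85484^7) = -0.8548/-74.5345 = 0.01147
P_K = P₀×ρ^K = 0.01147 × 1.85484^6 = 0.01147 × 40.7229 = 0.4671
L = ρ[1 - (K+1)ρ^K + Kρ^(K+1)] / [(1-ρ)(1-ρ^(K+1))]
L = 1.85484 × (1 - 7×40.7229 + 6×75.5345) / ((1 - 1.85484) × (1 - 75.5345)) = 4.9241 passengers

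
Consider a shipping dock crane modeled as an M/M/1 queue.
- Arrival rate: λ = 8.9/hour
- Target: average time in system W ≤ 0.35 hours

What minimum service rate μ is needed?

For M/M/1: W = 1/(μ-λ)
Need W ≤ 0.35, so 1/(μ-λ) ≤ 0.35
μ - λ ≥ 1/0.35 = 2.8571
μ ≥ 8.9 + 2.8571 = 11.7571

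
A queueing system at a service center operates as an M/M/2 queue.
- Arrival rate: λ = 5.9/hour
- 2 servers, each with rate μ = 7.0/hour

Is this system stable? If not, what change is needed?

Stability requires ρ = λ/(cμ) < 1
ρ = 5.9/(2 × 7.0) = 5.9/14.00 = 0.4214
Since 0.4214 < 1, the system is STABLE.
The servers are busy 42.14% of the time.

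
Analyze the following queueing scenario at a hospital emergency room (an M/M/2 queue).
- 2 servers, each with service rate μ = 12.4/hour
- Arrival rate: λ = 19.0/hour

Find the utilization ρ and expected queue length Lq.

Traffic intensity: ρ = λ/(cμ) = 19.0/(2×12.4) = 0.7661
Since ρ = 0.7661 < 1, system is stable.
Offered load a = λ/μ = cρ = 19.0/12.4 = 1.5323
P₀ = [ Σₙ₌₀^1 aⁿ/n! + a^2/(2!(1-ρ)) ]⁻¹
Σ = a^0/0! + a^1/1! = 1.0000 + 1.5323 = 2.5323
a^2/(2!(1-ρ)) = 2.3478/(2 × 0.23387) = 5.0195
P₀ = 1/(2.5323 + 5.0195) = 0.1324
Lq = P₀·a^2·ρ / (2!(1-ρ)²) = 0.13242 × 2.3478 × 0.76613 / (2 × 0.054696) = 2.1774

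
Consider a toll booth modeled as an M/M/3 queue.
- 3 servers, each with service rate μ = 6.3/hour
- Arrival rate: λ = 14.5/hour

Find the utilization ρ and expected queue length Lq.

Traffic intensity: ρ = λ/(cμ) = 14.5/(3×6.3) = 0.7672
Since ρ = 0.7672 < 1, system is stable.
Offered load a = λ/μ = cρ = 14.5/6.3 = 2.3016
P₀ = [ Σₙ₌₀^2 aⁿ/n! + a^3/(3!(1-ρ)) ]⁻¹
Σ = a^0/0! + a^1/1! + a^2/2! = 1.00000 + 2.30159 + 2.64865 = 5.9502
a^3/(3!(1-ρ)) = 12.1922/(6 × 0.232804) = 8.7285
P₀ = 1/(5.9502 + 8.7285) = 0.06813
Lq = P₀·a^3·ρ / (3!(1-ρ)²) = 0.068126 × 12.1922 × 0.76720 / (6 × 0.054198) = 1.9596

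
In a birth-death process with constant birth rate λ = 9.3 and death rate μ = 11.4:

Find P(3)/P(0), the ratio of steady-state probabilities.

For constant rates: P(n)/P(0) = (λ/μ)^n
P(3)/P(0) = (9.3/11.4)^3 = 0.8158^3 = 0.5429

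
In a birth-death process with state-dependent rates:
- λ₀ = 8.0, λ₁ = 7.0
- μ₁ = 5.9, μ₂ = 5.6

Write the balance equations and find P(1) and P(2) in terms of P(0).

Balance equations:
State 0: λ₀P₀ = μ₁P₁ → P₁ = (λ₀/μ₁)P₀ = (8.0/5.9)P₀ = 1.3559P₀
State 1: P₂ = (λ₀λ₁)/(μ₁μ₂)P₀ = (8.0×7.0)/(5.9×5.6)P₀ = 1.6949P₀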